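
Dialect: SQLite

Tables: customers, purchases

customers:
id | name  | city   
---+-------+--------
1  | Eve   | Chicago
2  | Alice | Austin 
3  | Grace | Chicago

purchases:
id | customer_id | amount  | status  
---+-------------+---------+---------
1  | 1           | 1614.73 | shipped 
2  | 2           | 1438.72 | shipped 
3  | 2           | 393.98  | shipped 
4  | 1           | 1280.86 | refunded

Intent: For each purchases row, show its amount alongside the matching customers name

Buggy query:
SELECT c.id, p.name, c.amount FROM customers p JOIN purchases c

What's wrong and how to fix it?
Bug: JOIN with no ON clause produces a cartesian product; every purchases row pairs with every customers row

Fix: Specify the join condition linking the foreign key to the parent id

Corrected query:
SELECT c.id, p.name, c.amount FROM customers p JOIN purchases c ON c.customer_id = p.id

Result:
id | name  | amount 
---+-------+--------
1  | Eve   | 1614.73
2  | Alice | 1438.72
3  | Alice | 393.98 
4  | Eve   | 1280.86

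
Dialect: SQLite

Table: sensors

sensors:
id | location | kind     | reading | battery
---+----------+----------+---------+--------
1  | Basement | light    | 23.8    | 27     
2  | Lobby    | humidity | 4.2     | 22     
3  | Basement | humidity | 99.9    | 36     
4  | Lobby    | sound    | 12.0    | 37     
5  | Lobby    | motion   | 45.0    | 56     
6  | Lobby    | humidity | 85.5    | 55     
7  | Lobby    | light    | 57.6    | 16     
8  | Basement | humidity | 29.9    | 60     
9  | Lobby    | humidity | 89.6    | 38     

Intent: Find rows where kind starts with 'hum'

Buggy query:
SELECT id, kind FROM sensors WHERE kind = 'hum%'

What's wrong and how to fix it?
Bug: '=' compares the literal string including the % character; pattern matching needs LIKE

Fix: Use LIKE for wildcard pattern matching

Corrected query:
SELECT id, kind FROM sensors WHERE kind LIKE 'hum%'

Result:
id | kind    
---+---------
2  | humidity
3  | humidity
6  | humidity
8  | humidity
9  | humidity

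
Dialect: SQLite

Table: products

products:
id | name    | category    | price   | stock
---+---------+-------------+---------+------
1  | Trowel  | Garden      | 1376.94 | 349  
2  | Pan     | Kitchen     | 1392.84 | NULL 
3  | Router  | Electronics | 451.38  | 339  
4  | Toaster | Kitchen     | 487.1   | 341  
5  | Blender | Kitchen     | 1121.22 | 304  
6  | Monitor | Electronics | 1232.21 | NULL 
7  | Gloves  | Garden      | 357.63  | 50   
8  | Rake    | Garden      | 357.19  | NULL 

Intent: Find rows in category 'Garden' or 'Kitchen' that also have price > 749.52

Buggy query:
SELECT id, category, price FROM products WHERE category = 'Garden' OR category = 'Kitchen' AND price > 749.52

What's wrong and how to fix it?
Bug: Without parentheses, AND is evaluated before OR, so the price filter only applies to the 'Kitchen' branch

Fix: Add parentheses around the OR so the AND applies to both alternatives

Corrected query:
SELECT id, category, price FROM products WHERE (category = 'Garden' OR category = 'Kitchen') AND price > 749.52

Result:
id | category | price  
---+----------+--------
1  | Garden   | 1376.94
2  | Kitchen  | 1392.84
5  | Kitchen  | 1121.22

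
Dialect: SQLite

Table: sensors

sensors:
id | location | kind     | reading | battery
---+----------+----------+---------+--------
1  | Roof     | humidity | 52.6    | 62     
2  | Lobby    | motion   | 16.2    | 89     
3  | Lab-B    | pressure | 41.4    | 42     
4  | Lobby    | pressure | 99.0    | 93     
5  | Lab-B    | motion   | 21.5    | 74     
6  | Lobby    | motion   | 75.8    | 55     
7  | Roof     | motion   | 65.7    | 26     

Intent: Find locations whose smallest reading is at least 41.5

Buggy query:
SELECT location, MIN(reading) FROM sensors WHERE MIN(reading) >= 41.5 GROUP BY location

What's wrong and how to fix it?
Bug: MIN() in WHERE is a misuse of aggregate

Fix: Replace WHERE with HAVING after the GROUP BY

Corrected query:
SELECT location, MIN(reading) FROM sensors GROUP BY location HAVING MIN(reading) >= 41.5

Result:
location | MIN(reading)
---------+-------------
Roof     | 52.6        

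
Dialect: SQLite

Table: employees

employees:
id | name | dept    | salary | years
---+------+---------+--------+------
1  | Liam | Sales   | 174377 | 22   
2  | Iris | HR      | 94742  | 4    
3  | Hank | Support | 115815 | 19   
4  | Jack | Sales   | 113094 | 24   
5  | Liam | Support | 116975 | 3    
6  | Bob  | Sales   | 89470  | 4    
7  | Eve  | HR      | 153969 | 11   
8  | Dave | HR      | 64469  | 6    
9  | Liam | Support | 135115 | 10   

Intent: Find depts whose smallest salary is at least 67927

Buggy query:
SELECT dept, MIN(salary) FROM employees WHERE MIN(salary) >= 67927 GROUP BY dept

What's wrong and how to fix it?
Bug: Aggregates like MIN are computed per group after WHERE runs

Fix: Replace WHERE with HAVING after the GROUP BY

Corrected query:
SELECT dept, MIN(salary) FROM employees GROUP BY dept HAVING MIN(salary) >= 67927

Result:
dept    | MIN(salary)
--------+------------
Sales   | 89470      
Support | 115815     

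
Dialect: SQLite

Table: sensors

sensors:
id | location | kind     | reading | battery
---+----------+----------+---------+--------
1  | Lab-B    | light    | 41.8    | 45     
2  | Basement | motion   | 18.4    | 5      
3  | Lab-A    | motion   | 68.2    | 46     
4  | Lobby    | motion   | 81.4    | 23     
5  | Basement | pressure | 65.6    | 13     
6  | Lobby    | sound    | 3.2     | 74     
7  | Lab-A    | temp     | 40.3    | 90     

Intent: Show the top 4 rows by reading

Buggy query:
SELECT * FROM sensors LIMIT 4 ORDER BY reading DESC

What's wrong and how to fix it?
Bug: ORDER BY cannot follow LIMIT; LIMIT is the final clause

Fix: Sort with ORDER BY, then apply LIMIT

Corrected query:
SELECT * FROM sensors ORDER BY reading DESC LIMIT 4

Result:
id | location | kind     | reading | battery
---+----------+----------+---------+--------
4  | Lobby    | motion   | 81.4    | 23     
3  | Lab-A    | motion   | 68.2    | 46     
5  | Basement | pressure | 65.6    | 13     
1  | Lab-B    | light    | 41.8    | 45     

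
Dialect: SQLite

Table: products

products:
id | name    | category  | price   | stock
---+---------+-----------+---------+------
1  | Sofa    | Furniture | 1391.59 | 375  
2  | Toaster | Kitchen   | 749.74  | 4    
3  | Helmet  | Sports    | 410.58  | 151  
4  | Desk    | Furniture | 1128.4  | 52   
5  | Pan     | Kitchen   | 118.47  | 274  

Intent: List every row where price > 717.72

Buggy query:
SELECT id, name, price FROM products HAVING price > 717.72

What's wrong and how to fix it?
Bug: This is a non-aggregate query (no GROUP BY, no aggregates), so in SQLite the HAVING clause is invalid here; a row-level condition belongs in WHERE

Fix: Replace HAVING with WHERE since the condition applies to individual rows

Corrected query:
SELECT id, name, price FROM products WHERE price > 717.72

Result:
id | name    | price  
---+---------+--------
1  | Sofa    | 1391.59
2  | Toaster | 749.74 
4  | Desk    | 1128.4 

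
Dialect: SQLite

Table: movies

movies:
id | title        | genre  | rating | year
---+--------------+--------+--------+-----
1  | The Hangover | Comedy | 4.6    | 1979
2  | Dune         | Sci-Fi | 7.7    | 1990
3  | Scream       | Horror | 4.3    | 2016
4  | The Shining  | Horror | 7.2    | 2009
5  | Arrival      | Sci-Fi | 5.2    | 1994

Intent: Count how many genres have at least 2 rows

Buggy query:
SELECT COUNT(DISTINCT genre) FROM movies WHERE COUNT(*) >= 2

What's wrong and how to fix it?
Bug: WHERE filters individual rows, not groups, so a group-level COUNT is invalid there

Fix: Use a subquery that GROUPs and filters with HAVING, then count its rows

Corrected query:
SELECT COUNT(*) FROM (SELECT genre FROM movies GROUP BY genre HAVING COUNT(*) >= 2)

Result:
COUNT(*)
--------
2       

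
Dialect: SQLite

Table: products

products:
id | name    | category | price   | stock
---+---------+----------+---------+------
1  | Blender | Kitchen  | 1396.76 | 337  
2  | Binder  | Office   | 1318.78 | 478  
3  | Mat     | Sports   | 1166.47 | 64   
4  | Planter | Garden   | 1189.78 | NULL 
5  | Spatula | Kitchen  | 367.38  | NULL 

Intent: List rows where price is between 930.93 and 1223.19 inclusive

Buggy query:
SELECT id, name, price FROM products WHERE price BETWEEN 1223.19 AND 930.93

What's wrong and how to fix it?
Bug: BETWEEN expects the lower bound first; with 1223.19 AND 930.93 the range is empty

Fix: Write BETWEEN 930.93 AND 1223.19

Corrected query:
SELECT id, name, price FROM products WHERE price BETWEEN 930.93 AND 1223.19

Result:
id | name    | price  
---+---------+--------
3  | Mat     | 1166.47
4  | Planter | 1189.78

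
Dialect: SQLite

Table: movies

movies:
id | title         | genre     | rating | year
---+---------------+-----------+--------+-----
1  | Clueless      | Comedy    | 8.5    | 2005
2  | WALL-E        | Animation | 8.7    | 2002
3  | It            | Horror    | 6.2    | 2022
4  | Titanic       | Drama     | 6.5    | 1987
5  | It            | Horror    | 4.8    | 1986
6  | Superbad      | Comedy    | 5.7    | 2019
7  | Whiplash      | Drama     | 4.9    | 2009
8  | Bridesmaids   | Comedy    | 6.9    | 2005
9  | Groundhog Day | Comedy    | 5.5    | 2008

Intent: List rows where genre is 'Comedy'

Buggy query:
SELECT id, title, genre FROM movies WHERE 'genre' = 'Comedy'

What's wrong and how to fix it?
Bug: Single quotes denote string literals in SQL; the column name is being compared as a constant string

Fix: Reference the column as genre without single quotes

Corrected query:
SELECT id, title, genre FROM movies WHERE genre = 'Comedy'

Result:
id | title         | genre 
---+---------------+-------
1  | Clueless      | Comedy
6  | Superbad      | Comedy
8  | Bridesmaids   | Comedy
9  | Groundhog Day | Comedy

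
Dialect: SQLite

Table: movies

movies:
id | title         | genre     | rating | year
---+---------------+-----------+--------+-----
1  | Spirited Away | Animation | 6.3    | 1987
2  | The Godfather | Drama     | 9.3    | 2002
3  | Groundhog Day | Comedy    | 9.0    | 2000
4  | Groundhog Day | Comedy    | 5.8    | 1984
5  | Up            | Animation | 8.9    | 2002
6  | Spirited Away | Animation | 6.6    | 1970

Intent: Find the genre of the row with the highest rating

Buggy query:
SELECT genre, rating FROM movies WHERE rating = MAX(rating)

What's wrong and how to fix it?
Bug: MAX(rating) is an aggregate and cannot be used directly in WHERE

Fix: Wrap MAX in a scalar subquery so WHERE compares against a single value

Corrected query:
SELECT genre, rating FROM movies WHERE rating = (SELECT MAX(rating) FROM movies)

Result:
genre | rating
------+-------
Drama | 9.3   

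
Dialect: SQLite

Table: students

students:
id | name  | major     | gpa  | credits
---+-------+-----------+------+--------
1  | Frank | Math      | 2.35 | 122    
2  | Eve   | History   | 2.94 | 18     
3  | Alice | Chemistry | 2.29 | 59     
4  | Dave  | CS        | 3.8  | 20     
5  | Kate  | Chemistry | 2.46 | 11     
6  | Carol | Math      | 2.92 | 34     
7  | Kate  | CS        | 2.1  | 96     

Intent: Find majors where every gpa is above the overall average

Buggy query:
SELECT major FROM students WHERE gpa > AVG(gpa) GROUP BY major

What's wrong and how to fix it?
Bug: WHERE evaluates per row before aggregation, so AVG() is unavailable

Fix: Use a subquery for AVG and a HAVING MIN(...) filter so the condition holds for every row in the group

Corrected query:
SELECT major FROM students GROUP BY major HAVING MIN(gpa) > (SELECT AVG(gpa) FROM students)

Result:
major  
-------
History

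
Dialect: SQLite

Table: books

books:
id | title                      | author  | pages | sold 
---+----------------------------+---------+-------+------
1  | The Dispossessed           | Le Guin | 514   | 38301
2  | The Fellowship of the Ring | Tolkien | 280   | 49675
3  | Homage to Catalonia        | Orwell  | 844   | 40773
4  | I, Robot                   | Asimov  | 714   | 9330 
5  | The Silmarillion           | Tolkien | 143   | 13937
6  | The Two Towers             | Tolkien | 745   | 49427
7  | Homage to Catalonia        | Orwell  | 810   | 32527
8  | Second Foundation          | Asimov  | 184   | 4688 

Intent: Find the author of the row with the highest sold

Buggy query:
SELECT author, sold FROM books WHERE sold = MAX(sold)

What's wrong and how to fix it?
Bug: MAX(sold) is an aggregate and cannot be used directly in WHERE

Fix: Wrap MAX in a scalar subquery so WHERE compares against a single value

Corrected query:
SELECT author, sold FROM books WHERE sold = (SELECT MAX(sold) FROM books)

Result:
author  | sold 
--------+------
Tolkien | 49675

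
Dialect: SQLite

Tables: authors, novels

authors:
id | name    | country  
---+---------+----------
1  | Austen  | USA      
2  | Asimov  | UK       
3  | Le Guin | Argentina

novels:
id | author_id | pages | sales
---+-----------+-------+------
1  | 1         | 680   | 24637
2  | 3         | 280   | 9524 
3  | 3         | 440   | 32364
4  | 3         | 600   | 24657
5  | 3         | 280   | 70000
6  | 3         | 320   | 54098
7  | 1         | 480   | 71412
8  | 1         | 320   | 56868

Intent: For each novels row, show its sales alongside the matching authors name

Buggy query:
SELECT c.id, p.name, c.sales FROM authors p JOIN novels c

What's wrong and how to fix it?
Bug: JOIN with no ON clause produces a cartesian product; every novels row pairs with every authors row

Fix: Specify the join condition linking the foreign key to the parent id

Corrected query:
SELECT c.id, p.name, c.sales FROM authors p JOIN novels c ON c.author_id = p.id

Result:
id | name    | sales
---+---------+------
1  | Austen  | 24637
2  | Le Guin | 9524 
3  | Le Guin | 32364
4  | Le Guin | 24657
5  | Le Guin | 70000
6  | Le Guin | 54098
7  | Austen  | 71412
8  | Austen  | 56868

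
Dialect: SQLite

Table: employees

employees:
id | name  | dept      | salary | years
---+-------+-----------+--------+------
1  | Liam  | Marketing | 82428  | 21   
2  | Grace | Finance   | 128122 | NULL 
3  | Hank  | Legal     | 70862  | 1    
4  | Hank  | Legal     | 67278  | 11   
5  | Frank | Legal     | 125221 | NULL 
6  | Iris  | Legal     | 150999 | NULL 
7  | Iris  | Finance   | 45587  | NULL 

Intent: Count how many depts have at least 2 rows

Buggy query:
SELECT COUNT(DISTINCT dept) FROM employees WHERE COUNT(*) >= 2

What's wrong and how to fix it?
Bug: COUNT(*) cannot appear in WHERE; the per-group count doesn't exist yet

Fix: Group first with HAVING COUNT(*) >= 2, then COUNT the resulting groups

Corrected query:
SELECT COUNT(*) FROM (SELECT dept FROM employees GROUP BY dept HAVING COUNT(*) >= 2)

Result:
COUNT(*)
--------
2       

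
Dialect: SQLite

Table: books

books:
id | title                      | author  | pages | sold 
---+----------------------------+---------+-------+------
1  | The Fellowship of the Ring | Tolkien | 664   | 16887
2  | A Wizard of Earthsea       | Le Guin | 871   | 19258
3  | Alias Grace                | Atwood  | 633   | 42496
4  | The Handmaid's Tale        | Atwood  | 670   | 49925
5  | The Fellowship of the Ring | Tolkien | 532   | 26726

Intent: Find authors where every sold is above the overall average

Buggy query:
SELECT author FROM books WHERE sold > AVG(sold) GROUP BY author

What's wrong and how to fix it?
Bug: AVG() is an aggregate; it can't sit directly in WHERE

Fix: Use a subquery for AVG and a HAVING MIN(...) filter so the condition holds for every row in the group

Corrected query:
SELECT author FROM books GROUP BY author HAVING MIN(sold) > (SELECT AVG(sold) FROM books)

Result:
author
------
Atwood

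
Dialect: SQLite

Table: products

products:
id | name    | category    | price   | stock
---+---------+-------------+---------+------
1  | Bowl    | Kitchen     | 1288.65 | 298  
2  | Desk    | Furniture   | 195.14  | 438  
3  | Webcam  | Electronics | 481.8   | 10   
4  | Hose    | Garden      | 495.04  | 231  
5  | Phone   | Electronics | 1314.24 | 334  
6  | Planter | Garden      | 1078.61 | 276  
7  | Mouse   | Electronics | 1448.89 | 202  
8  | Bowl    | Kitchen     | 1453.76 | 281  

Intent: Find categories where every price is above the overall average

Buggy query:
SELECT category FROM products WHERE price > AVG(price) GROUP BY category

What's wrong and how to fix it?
Bug: AVG() is an aggregate; it can't sit directly in WHERE

Fix: Use a subquery for AVG and a HAVING MIN(...) filter so the condition holds for every row in the group

Corrected query:
SELECT category FROM products GROUP BY category HAVING MIN(price) > (SELECT AVG(price) FROM products)

Result:
category
--------
Kitchen 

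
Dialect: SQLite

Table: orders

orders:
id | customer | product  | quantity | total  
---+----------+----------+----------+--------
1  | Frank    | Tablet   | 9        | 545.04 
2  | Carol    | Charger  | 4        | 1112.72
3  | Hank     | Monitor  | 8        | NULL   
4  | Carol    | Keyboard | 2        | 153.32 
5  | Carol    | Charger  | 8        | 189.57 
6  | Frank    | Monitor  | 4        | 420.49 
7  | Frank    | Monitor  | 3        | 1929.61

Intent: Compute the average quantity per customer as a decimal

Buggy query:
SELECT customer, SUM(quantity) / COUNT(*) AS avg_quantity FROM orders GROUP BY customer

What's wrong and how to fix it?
Bug: SUM(quantity) and COUNT(*) are both integers; the division truncates the fractional part

Fix: Cast one side to REAL so the division keeps the fractional part

Corrected query:
SELECT customer, SUM(quantity) * 1.0 / COUNT(*) AS avg_quantity FROM orders GROUP BY customer

Result:
customer | avg_quantity
---------+-------------
Carol    | 4.666667    
Frank    | 5.333333    
Hank     | 8           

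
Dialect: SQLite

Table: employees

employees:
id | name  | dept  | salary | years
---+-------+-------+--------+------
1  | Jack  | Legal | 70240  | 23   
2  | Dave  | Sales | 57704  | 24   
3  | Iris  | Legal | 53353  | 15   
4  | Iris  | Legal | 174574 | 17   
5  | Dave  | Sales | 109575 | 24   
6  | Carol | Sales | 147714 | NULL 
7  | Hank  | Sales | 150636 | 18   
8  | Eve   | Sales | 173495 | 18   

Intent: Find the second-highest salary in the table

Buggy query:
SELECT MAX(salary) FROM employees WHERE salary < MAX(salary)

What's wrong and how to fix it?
Bug: MAX(salary) on the right of the comparison is an aggregate-in-WHERE error

Fix: Compute the overall MAX in a subquery, then take MAX of rows below it

Corrected query:
SELECT MAX(salary) FROM employees WHERE salary < (SELECT MAX(salary) FROM employees)

Result:
MAX(salary)
-----------
173495     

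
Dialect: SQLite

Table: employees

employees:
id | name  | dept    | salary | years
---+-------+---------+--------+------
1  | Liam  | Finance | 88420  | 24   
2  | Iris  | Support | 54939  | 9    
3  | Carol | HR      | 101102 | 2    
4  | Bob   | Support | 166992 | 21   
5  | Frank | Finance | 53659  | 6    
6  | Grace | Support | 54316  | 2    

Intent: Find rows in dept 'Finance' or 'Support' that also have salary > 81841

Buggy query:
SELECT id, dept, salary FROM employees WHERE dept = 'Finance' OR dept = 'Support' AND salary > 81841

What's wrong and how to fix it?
Bug: Without parentheses, AND is evaluated before OR, so the salary filter only applies to the 'Support' branch

Fix: Add parentheses around the OR so the AND applies to both alternatives

Corrected query:
SELECT id, dept, salary FROM employees WHERE (dept = 'Finance' OR dept = 'Support') AND salary > 81841

Result:
id | dept    | salary
---+---------+-------
1  | Finance | 88420 
4  | Support | 166992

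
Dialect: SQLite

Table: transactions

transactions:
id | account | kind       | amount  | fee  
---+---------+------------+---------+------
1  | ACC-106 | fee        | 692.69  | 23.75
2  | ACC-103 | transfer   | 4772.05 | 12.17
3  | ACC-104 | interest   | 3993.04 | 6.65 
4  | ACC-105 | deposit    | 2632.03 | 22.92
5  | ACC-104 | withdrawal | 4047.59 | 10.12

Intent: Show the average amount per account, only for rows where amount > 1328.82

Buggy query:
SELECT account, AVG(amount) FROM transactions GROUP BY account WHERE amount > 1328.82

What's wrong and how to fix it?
Bug: WHERE cannot follow GROUP BY

Fix: Place WHERE between FROM and GROUP BY

Corrected query:
SELECT account, AVG(amount) FROM transactions WHERE amount > 1328.82 GROUP BY account

Result:
account | AVG(amount)
--------+------------
ACC-103 | 4772.05    
ACC-104 | 4020.315   
ACC-105 | 2632.03    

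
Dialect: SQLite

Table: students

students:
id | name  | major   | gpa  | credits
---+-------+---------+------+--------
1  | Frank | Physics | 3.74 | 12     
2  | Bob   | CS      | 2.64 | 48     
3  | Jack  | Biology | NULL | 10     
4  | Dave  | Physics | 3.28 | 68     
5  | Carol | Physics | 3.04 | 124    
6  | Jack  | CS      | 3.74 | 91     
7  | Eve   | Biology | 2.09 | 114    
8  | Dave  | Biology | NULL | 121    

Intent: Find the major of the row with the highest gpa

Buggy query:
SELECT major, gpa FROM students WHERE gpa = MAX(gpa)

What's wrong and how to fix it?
Bug: MAX(gpa) is an aggregate and cannot be used directly in WHERE

Fix: Use a subquery: WHERE gpa = (SELECT MAX(gpa) FROM students)

Corrected query:
SELECT major, gpa FROM students WHERE gpa = (SELECT MAX(gpa) FROM students)

Result:
major   | gpa 
--------+-----
Physics | 3.74
CS      | 3.74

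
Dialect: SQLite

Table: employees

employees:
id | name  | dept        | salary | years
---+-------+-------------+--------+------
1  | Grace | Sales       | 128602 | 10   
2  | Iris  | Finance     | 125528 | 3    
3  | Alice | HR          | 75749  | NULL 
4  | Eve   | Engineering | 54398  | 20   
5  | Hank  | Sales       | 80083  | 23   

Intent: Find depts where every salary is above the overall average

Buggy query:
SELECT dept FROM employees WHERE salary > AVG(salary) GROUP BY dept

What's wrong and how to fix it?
Bug: AVG() is an aggregate; it can't sit directly in WHERE

Fix: Use a subquery for AVG and a HAVING MIN(...) filter so the condition holds for every row in the group

Corrected query:
SELECT dept FROM employees GROUP BY dept HAVING MIN(salary) > (SELECT AVG(salary) FROM employees)

Result:
dept   
-------
Finance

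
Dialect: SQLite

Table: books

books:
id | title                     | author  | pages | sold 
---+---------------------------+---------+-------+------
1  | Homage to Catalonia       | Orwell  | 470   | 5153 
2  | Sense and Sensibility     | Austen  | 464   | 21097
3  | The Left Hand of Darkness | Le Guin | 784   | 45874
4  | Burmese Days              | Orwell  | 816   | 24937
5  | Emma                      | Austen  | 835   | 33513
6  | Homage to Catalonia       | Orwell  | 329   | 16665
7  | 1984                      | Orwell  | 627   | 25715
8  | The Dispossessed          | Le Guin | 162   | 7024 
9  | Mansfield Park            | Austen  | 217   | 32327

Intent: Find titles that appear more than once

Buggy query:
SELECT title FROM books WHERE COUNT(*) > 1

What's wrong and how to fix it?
Bug: WHERE can't reference COUNT(*); aggregates are computed after WHERE

Fix: GROUP BY title, then filter groups with HAVING COUNT(*) > 1

Corrected query:
SELECT title FROM books GROUP BY title HAVING COUNT(*) > 1

Result:
title              
-------------------
Homage to Catalonia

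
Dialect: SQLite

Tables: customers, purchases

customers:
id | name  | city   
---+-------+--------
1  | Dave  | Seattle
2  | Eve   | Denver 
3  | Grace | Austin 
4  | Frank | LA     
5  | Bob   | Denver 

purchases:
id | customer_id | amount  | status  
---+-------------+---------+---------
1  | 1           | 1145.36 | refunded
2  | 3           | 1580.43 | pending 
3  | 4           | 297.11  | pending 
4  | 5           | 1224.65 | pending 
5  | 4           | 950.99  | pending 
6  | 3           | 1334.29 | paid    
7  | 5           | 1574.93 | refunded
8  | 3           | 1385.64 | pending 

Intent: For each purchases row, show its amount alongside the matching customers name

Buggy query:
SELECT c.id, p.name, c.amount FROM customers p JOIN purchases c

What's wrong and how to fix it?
Bug: JOIN with no ON clause produces a cartesian product; every purchases row pairs with every customers row

Fix: Add ON c.customer_id = p.id to the JOIN

Corrected query:
SELECT c.id, p.name, c.amount FROM customers p JOIN purchases c ON c.customer_id = p.id

Result:
id | name  | amount 
---+-------+--------
1  | Dave  | 1145.36
2  | Grace | 1580.43
3  | Frank | 297.11 
4  | Bob   | 1224.65
5  | Frank | 950.99 
6  | Grace | 1334.29
7  | Bob   | 1574.93
8  | Grace | 1385.64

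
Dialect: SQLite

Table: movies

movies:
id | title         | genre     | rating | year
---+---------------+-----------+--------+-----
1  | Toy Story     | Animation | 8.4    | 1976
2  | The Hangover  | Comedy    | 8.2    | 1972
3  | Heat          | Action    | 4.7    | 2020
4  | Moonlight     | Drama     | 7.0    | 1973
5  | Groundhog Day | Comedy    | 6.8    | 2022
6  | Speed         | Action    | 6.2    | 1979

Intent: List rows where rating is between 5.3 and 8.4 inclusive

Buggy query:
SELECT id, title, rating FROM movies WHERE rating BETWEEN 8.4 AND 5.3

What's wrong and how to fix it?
Bug: The bounds are reversed; BETWEEN a AND b requires a <= b to match anything

Fix: Write BETWEEN 5.3 AND 8.4

Corrected query:
SELECT id, title, rating FROM movies WHERE rating BETWEEN 5.3 AND 8.4

Result:
id | title         | rating
---+---------------+-------
1  | Toy Story     | 8.4   
2  | The Hangover  | 8.2   
4  | Moonlight     | 7     
5  | Groundhog Day | 6.8   
6  | Speed         | 6.2   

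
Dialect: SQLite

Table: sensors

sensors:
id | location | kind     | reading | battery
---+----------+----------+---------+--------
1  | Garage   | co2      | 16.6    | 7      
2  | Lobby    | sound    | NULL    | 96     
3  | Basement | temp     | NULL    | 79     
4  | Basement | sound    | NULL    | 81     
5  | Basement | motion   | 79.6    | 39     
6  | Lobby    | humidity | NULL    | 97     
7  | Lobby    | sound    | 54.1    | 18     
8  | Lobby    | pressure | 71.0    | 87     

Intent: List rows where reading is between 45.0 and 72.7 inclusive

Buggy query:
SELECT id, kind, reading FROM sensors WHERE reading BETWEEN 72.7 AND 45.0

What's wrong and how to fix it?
Bug: The bounds are reversed; BETWEEN a AND b requires a <= b to match anything

Fix: Swap the bounds so the smaller value comes first

Corrected query:
SELECT id, kind, reading FROM sensors WHERE reading BETWEEN 45.0 AND 72.7

Result:
id | kind     | reading
---+----------+--------
7  | sound    | 54.1   
8  | pressure | 71     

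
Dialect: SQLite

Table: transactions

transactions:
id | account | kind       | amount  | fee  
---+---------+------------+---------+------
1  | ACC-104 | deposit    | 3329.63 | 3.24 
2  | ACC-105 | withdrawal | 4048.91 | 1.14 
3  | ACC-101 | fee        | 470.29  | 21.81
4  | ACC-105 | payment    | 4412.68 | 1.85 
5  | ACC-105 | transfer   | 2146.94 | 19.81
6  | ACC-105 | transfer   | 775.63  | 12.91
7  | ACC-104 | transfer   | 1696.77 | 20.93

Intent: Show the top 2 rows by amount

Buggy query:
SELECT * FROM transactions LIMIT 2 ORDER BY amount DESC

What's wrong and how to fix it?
Bug: ORDER BY cannot follow LIMIT; LIMIT is the final clause

Fix: Swap the clauses: ORDER BY first, then LIMIT

Corrected query:
SELECT * FROM transactions ORDER BY amount DESC LIMIT 2

Result:
id | account | kind       | amount  | fee 
---+---------+------------+---------+-----
4  | ACC-105 | payment    | 4412.68 | 1.85
2  | ACC-105 | withdrawal | 4048.91 | 1.14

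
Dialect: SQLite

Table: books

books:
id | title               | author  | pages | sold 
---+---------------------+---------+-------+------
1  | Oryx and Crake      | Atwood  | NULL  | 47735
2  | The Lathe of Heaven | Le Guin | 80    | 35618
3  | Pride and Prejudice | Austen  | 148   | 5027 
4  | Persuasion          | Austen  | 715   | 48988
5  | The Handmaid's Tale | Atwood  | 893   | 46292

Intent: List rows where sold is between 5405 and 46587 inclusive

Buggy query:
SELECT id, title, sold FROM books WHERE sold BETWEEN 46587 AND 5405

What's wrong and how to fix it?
Bug: BETWEEN expects the lower bound first; with 46587 AND 5405 the range is empty

Fix: Write BETWEEN 5405 AND 46587

Corrected query:
SELECT id, title, sold FROM books WHERE sold BETWEEN 5405 AND 46587

Result:
id | title               | sold 
---+---------------------+------
2  | The Lathe of Heaven | 35618
5  | The Handmaid's Tale | 46292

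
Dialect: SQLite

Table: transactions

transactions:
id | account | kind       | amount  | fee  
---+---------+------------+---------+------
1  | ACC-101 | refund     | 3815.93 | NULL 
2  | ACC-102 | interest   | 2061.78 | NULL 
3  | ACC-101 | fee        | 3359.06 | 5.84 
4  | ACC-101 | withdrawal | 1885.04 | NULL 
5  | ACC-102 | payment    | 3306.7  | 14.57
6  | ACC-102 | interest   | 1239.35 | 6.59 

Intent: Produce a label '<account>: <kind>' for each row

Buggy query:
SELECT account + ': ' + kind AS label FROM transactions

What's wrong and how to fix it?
Bug: SQLite uses || for string concatenation; + coerces text to numbers (yielding 0)

Fix: Use the || operator for string concatenation

Corrected query:
SELECT account || ': ' || kind AS label FROM transactions

Result:
label              
-------------------
ACC-101: refund    
ACC-102: interest  
ACC-101: fee       
ACC-101: withdrawal
ACC-102: payment   
ACC-102: interest  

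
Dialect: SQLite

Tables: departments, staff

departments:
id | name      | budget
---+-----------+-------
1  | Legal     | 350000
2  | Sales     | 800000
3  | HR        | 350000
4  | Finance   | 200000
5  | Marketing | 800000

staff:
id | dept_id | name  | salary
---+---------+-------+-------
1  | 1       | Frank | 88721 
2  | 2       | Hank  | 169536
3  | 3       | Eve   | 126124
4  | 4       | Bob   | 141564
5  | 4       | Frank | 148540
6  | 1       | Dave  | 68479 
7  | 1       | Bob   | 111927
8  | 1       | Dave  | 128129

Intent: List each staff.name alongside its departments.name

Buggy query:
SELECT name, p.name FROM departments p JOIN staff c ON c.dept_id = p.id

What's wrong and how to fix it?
Bug: 'name' exists in both joined tables, so the database can't tell which one is meant

Fix: Prefix ambiguous columns with the table alias

Corrected query:
SELECT c.name, p.name FROM departments p JOIN staff c ON c.dept_id = p.id

Result:
name  | name   
------+--------
Frank | Legal  
Hank  | Sales  
Eve   | HR     
Bob   | Finance
Frank | Finance
Dave  | Legal  
Bob   | Legal  
Dave  | Legal  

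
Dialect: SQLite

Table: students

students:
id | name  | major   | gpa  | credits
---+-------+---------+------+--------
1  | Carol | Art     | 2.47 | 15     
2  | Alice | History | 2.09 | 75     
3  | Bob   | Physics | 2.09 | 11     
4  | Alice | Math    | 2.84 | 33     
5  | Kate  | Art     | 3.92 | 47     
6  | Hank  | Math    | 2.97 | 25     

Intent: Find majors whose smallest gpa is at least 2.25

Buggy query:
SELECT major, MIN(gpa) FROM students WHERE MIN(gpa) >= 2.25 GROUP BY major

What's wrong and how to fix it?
Bug: MIN() in WHERE is a misuse of aggregate

Fix: Replace WHERE with HAVING after the GROUP BY

Corrected query:
SELECT major, MIN(gpa) FROM students GROUP BY major HAVING MIN(gpa) >= 2.25

Result:
major | MIN(gpa)
------+---------
Art   | 2.47    
Math  | 2.84    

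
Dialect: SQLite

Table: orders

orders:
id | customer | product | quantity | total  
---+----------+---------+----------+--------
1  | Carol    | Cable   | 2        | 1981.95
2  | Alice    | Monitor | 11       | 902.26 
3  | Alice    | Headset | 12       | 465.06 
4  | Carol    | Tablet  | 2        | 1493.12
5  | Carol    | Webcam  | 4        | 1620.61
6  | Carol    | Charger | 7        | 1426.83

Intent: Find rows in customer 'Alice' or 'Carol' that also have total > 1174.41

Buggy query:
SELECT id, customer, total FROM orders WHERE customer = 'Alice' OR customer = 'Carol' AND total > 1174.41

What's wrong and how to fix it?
Bug: AND binds tighter than OR, so this parses as customer = 'Alice' OR (customer = 'Carol' AND total > 1174.41)

Fix: Group the OR with parentheses (or use IN), then AND the threshold

Corrected query:
SELECT id, customer, total FROM orders WHERE (customer = 'Alice' OR customer = 'Carol') AND total > 1174.41

Result:
id | customer | total  
---+----------+--------
1  | Carol    | 1981.95
4  | Carol    | 1493.12
5  | Carol    | 1620.61
6  | Carol    | 1426.83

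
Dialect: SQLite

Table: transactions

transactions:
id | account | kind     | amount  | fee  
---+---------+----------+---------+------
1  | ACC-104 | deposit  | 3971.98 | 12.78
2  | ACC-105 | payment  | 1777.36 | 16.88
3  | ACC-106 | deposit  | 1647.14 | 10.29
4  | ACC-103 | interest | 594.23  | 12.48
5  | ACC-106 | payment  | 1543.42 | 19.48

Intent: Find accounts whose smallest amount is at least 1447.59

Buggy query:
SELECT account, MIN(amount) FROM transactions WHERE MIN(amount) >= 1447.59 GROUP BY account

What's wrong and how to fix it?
Bug: MIN() in WHERE is a misuse of aggregate

Fix: Use HAVING for the per-group MIN condition

Corrected query:
SELECT account, MIN(amount) FROM transactions GROUP BY account HAVING MIN(amount) >= 1447.59

Result:
account | MIN(amount)
--------+------------
ACC-104 | 3971.98    
ACC-105 | 1777.36    
ACC-106 | 1543.42    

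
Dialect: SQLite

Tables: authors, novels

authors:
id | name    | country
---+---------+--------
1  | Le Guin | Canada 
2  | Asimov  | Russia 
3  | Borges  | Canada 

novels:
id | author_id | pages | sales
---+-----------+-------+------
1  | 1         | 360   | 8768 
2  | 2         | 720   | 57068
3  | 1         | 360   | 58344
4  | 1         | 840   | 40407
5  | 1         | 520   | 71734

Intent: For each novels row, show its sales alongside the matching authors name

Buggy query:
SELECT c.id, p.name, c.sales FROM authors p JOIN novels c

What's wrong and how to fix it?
Bug: Missing join condition: each novels row is matched to all authors rows instead of just its own

Fix: Add ON c.author_id = p.id to the JOIN

Corrected query:
SELECT c.id, p.name, c.sales FROM authors p JOIN novels c ON c.author_id = p.id

Result:
id | name    | sales
---+---------+------
1  | Le Guin | 8768 
2  | Asimov  | 57068
3  | Le Guin | 58344
4  | Le Guin | 40407
5  | Le Guin | 71734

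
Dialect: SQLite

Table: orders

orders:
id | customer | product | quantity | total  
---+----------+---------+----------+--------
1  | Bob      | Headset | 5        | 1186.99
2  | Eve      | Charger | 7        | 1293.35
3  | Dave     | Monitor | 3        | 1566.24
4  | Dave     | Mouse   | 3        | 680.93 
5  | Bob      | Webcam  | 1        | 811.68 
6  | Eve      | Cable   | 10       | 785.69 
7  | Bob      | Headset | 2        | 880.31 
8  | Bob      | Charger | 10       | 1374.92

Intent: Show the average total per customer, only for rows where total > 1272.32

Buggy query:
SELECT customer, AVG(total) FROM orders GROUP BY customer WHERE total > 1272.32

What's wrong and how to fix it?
Bug: Row-level WHERE must come before GROUP BY in the clause order

Fix: Move the WHERE clause before GROUP BY

Corrected query:
SELECT customer, AVG(total) FROM orders WHERE total > 1272.32 GROUP BY customer

Result:
customer | AVG(total)
---------+-----------
Bob      | 1374.92   
Dave     | 1566.24   
Eve      | 1293.35   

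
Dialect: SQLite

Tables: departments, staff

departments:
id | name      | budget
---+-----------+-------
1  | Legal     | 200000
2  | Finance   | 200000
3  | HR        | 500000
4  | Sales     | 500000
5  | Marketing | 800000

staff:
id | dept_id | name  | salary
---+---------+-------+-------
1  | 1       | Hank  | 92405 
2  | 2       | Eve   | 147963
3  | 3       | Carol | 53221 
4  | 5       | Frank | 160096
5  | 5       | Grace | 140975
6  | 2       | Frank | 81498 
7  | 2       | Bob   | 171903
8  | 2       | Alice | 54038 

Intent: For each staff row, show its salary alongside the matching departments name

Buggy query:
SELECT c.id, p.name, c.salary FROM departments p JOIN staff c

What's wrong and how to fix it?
Bug: JOIN with no ON clause produces a cartesian product; every staff row pairs with every departments row

Fix: Add ON c.dept_id = p.id to the JOIN

Corrected query:
SELECT c.id, p.name, c.salary FROM departments p JOIN staff c ON c.dept_id = p.id

Result:
id | name      | salary
---+-----------+-------
1  | Legal     | 92405 
2  | Finance   | 147963
3  | HR        | 53221 
4  | Marketing | 160096
5  | Marketing | 140975
6  | Finance   | 81498 
7  | Finance   | 171903
8  | Finance   | 54038 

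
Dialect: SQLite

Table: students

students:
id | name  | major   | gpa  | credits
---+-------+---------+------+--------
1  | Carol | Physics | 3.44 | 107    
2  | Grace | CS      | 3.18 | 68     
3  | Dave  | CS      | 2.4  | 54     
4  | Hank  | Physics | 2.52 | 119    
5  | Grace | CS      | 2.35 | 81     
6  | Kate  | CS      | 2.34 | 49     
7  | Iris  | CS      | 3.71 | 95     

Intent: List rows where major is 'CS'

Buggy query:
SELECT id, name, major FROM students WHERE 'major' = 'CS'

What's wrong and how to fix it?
Bug: Single quotes denote string literals in SQL; the column name is being compared as a constant string

Fix: Reference the column as major without single quotes

Corrected query:
SELECT id, name, major FROM students WHERE major = 'CS'

Result:
id | name  | major
---+-------+------
2  | Grace | CS   
3  | Dave  | CS   
5  | Grace | CS   
6  | Kate  | CS   
7  | Iris  | CS   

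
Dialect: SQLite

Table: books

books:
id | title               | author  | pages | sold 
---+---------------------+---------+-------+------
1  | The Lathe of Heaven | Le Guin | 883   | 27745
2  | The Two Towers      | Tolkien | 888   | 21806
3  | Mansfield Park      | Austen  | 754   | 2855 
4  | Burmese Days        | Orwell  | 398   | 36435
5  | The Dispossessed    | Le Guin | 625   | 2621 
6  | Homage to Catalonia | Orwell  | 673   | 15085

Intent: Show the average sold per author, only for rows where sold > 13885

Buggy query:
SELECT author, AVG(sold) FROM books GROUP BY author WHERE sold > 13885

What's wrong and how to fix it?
Bug: Row-level WHERE must come before GROUP BY in the clause order

Fix: Place WHERE between FROM and GROUP BY

Corrected query:
SELECT author, AVG(sold) FROM books WHERE sold > 13885 GROUP BY author

Result:
author  | AVG(sold)
--------+----------
Le Guin | 27745    
Orwell  | 25760    
Tolkien | 21806    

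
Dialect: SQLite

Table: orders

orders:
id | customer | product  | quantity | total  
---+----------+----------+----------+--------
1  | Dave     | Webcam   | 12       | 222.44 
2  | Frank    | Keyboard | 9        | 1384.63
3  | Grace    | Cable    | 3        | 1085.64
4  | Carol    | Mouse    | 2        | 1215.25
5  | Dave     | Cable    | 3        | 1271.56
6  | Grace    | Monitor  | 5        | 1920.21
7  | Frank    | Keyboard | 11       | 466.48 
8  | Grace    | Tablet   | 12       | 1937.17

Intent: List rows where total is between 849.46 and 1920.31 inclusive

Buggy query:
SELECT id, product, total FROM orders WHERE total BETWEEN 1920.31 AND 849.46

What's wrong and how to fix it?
Bug: The bounds are reversed; BETWEEN a AND b requires a <= b to match anything

Fix: Write BETWEEN 849.46 AND 1920.31

Corrected query:
SELECT id, product, total FROM orders WHERE total BETWEEN 849.46 AND 1920.31

Result:
id | product  | total  
---+----------+--------
2  | Keyboard | 1384.63
3  | Cable    | 1085.64
4  | Mouse    | 1215.25
5  | Cable    | 1271.56
6  | Monitor  | 1920.21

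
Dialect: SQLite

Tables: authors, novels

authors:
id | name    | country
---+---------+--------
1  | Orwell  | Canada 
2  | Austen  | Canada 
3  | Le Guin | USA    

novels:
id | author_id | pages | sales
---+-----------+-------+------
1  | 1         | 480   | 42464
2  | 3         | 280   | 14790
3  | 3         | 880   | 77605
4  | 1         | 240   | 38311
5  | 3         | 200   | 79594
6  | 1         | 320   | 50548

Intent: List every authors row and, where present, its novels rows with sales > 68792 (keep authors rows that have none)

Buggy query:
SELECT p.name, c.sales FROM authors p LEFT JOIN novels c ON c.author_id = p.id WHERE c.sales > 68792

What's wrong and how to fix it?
Bug: A WHERE condition on the right-hand table after LEFT JOIN drops unmatched parents

Fix: Move the right-table condition into the ON clause so unmatched parents are kept

Corrected query:
SELECT p.name, c.sales FROM authors p LEFT JOIN novels c ON c.author_id = p.id AND c.sales > 68792

Result:
name    | sales
--------+------
Orwell  | NULL 
Austen  | NULL 
Le Guin | 77605
Le Guin | 79594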